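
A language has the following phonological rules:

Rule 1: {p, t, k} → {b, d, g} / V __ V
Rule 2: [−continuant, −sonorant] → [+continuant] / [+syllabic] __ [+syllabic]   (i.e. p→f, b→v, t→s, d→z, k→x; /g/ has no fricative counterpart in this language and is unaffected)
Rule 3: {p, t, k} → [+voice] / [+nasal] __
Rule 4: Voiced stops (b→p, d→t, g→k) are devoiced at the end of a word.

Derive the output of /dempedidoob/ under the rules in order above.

dembezizoop

Rule 1 (intervocalic voicing): no segment meets the environment; /dempedidoob/ is unchanged.
Rule 2 (intervocalic spirantization): /d/ is a stop between vowels /e/ and /i/, so it spirantizes to the fricative [z]. /d/ is a stop between vowels /i/ and /o/, so it spirantizes to the fricative [z]. /dempedidoob/ → dempezizoob.
Rule 3 (post-nasal voicing): /p/ is a voiceless stop immediately after the nasal /m/, so it voices to [b]. /dempezizoob/ → dembezizoob.
Rule 4 (final devoicing): /b/ is a voiced stop in word-final position, so it devoices to [p]. /dembezizoob/ → dembezizoop.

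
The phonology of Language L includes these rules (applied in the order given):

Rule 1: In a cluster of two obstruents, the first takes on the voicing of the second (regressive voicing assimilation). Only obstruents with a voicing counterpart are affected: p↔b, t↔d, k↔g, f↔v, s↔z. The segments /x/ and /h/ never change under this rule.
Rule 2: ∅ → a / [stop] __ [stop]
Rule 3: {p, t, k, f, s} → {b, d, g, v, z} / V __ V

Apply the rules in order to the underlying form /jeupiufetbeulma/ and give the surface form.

Rule 1 (regressive voicing assimilation): /t/ precedes the voiced obstruent /b/, so it voices to [d] by assimilation. /jeupiufetbeulma/ → jeupiufedbeulma.
Rule 2 (stop-cluster a-epenthesis): /d/ and /b/ form a stop–stop cluster, so [a] is inserted between them. /jeupiufedbeulma/ → jeupiufedabeulma.
Rule 3 (intervocalic voicing): /p/ is a voiceless obstruent between vowels /u/ and /i/, so it voices to [b]. /f/ is a voiceless obstruent between vowels /u/ and /e/, so it voices to [v]. /jeupiufedabeulma/ → jeubiuvedabeulma.

jeubiuvedabeulma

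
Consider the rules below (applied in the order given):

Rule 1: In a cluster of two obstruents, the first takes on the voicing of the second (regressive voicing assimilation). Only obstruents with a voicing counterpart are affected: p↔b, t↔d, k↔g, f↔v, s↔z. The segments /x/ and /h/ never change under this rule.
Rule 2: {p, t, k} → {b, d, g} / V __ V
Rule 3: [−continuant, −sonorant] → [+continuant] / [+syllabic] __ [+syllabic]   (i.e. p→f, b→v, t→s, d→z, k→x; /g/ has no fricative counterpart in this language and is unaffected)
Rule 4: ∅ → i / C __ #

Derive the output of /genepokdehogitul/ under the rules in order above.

genevogdehogizuli

Rule 1 (regressive voicing assimilation): /k/ precedes the voiced obstruent /d/, so it voices to [g] by assimilation. /genepokdehogitul/ → genepogdehogitul.
Rule 2 (intervocalic voicing): /p/ is a voiceless stop between vowels /e/ and /o/, so it voices to [b]. /t/ is a voiceless stop between vowels /i/ and /u/, so it voices to [d]. /genepogdehogitul/ → genebogdehogidul.
Rule 3 (intervocalic spirantization): /b/ is a stop between vowels /e/ and /o/, so it spirantizes to the fricative [v]. /d/ is a stop between vowels /i/ and /u/, so it spirantizes to the fricative [z]. /genebogdehogidul/ → genevogdehogizul.
Rule 4 (final i-epenthesis): the form ends in the consonant /l/, so [i] is inserted word-finally. /genevogdehogizul/ → genevogdehogizuli.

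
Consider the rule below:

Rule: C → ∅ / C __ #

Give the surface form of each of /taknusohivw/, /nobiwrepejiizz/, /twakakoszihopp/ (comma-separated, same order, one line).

/taknusohivw/: /w/ is the second consonant of a word-final cluster /vw/, so it deletes. → [taknusohiv].
/nobiwrepejiizz/: /z/ is the second consonant of a word-final cluster /zz/, so it deletes. → [nobiwrepejiiz].
/twakakoszihopp/: /p/ is the second consonant of a word-final cluster /pp/, so it deletes. → [twakakoszihop].

taknusohiv, nobiwrepejiiz, twakakoszihop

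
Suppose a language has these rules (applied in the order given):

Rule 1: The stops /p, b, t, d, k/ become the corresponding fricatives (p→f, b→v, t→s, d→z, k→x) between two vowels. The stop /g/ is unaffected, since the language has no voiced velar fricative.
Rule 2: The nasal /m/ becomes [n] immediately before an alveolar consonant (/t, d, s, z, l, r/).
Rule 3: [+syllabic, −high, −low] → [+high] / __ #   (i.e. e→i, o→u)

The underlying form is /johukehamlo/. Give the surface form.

johuxehanlu

Rule 1 (intervocalic spirantization): /k/ is a stop between vowels /u/ and /e/, so it spirantizes to the fricative [x]. /johukehamlo/ → johuxehamlo.
Rule 2 (nasal place assimilation): /m/ precedes the alveolar consonant /l/, so it assimilates in place to [n]. /johuxehamlo/ → johuxehanlo.
Rule 3 (final vowel raising): /o/ is a mid vowel in word-final position, so it raises to [u]. /johuxehanlo/ → johuxehanlu.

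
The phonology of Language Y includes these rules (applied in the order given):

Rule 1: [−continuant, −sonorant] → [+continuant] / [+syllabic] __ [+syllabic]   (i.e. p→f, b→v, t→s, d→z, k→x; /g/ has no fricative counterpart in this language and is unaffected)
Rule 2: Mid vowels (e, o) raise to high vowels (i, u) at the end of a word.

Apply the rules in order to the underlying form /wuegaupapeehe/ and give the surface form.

Rule 1 (intervocalic spirantization): /p/ is a stop between vowels /u/ and /a/, so it spirantizes to the fricative [f]. /p/ is a stop between vowels /a/ and /e/, so it spirantizes to the fricative [f]. /wuegaupapeehe/ → wuegaufafeehe.
Rule 2 (final vowel raising): /e/ is a mid vowel in word-final position, so it raises to [i]. /wuegaufafeehe/ → wuegaufafeehi.

wuegaufafeehi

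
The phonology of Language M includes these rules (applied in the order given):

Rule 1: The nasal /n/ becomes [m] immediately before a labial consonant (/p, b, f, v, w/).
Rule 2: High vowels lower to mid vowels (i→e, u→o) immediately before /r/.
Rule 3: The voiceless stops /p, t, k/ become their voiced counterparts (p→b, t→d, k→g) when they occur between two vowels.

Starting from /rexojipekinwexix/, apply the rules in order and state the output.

rexojibegimwexix

Rule 1 (nasal place assimilation): /n/ precedes the labial consonant /w/, so it assimilates in place to [m]. /rexojipekinwexix/ → rexojipekimwexix.
Rule 2 (pre-rhotic lowering): no segment meets the environment; /rexojipekimwexix/ is unchanged.
Rule 3 (intervocalic voicing): /p/ is a voiceless stop between vowels /i/ and /e/, so it voices to [b]. /k/ is a voiceless stop between vowels /e/ and /i/, so it voices to [g]. /rexojipekimwexix/ → rexojibegimwexix.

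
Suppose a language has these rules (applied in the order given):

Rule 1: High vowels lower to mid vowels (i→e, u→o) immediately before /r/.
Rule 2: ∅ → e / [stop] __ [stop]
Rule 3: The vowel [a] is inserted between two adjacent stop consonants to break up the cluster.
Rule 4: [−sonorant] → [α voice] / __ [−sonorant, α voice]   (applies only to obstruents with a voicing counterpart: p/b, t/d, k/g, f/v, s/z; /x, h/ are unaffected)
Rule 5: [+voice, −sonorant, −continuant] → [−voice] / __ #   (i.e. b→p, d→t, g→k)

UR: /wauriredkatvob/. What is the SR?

waoreredekadvop

Rule 1 (pre-rhotic lowering): /u/ is a high vowel immediately before /r/, so it lowers to [o]. /i/ is a high vowel immediately before /r/, so it lowers to [e]. /wauriredkatvob/ → waoreredkatvob.
Rule 2 (stop-cluster e-epenthesis): /d/ and /k/ form a stop–stop cluster, so [e] is inserted between them. /waoreredkatvob/ → waoreredekatvob.
Rule 3 (stop-cluster a-epenthesis): no segment meets the environment; /waoreredekatvob/ is unchanged.
Rule 4 (regressive voicing assimilation): /t/ precedes the voiced obstruent /v/, so it voices to [d] by assimilation. /waoreredekatvob/ → waoreredekadvob.
Rule 5 (final devoicing): /b/ is a voiced stop in word-final position, so it devoices to [p]. /waoreredekadvob/ → waoreredekadvop.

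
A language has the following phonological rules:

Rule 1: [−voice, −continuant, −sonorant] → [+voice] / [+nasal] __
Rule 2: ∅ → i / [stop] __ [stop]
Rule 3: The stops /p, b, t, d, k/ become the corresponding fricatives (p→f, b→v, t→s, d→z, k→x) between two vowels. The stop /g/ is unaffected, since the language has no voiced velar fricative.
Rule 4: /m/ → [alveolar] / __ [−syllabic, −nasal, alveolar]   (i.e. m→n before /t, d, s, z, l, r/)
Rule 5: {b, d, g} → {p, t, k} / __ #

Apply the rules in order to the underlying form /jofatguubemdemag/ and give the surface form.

Rule 1 (post-nasal voicing): no segment meets the environment; /jofatguubemdemag/ is unchanged.
Rule 2 (stop-cluster i-epenthesis): /t/ and /g/ form a stop–stop cluster, so [i] is inserted between them. /jofatguubemdemag/ → jofatiguubemdemag.
Rule 3 (intervocalic spirantization): /t/ is a stop between vowels /a/ and /i/, so it spirantizes to the fricative [s]. /b/ is a stop between vowels /u/ and /e/, so it spirantizes to the fricative [v]. /jofatiguubemdemag/ → jofasiguuvemdemag.
Rule 4 (nasal place assimilation): /m/ precedes the alveolar consonant /d/, so it assimilates in place to [n]. /jofasiguuvemdemag/ → jofasiguuvendemag.
Rule 5 (final devoicing): /g/ is a voiced stop in word-final position, so it devoices to [k]. /jofasiguuvendemag/ → jofasiguuvendemak.

jofasiguuvendemak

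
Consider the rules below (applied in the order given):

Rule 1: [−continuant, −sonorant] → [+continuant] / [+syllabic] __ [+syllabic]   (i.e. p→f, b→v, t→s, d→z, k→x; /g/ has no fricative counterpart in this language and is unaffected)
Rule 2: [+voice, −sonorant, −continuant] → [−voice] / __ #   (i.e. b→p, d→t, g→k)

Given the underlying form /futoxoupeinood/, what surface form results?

fusoxoufeinoot

Rule 1 (intervocalic spirantization): /t/ is a stop between vowels /u/ and /o/, so it spirantizes to the fricative [s]. /p/ is a stop between vowels /u/ and /e/, so it spirantizes to the fricative [f]. /futoxoupeinood/ → fusoxoufeinood.
Rule 2 (final devoicing): /d/ is a voiced stop in word-final position, so it devoices to [t]. /fusoxoufeinood/ → fusoxoufeinoot.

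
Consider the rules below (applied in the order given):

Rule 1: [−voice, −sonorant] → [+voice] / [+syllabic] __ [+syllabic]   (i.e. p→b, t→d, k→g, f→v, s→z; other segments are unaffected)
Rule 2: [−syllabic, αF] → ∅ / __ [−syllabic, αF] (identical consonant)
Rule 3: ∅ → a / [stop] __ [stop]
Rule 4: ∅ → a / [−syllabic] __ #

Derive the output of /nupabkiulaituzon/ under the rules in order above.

Rule 1 (intervocalic voicing): /p/ is a voiceless obstruent between vowels /u/ and /a/, so it voices to [b]. /t/ is a voiceless obstruent between vowels /i/ and /u/, so it voices to [d]. /nupabkiulaituzon/ → nubabkiulaiduzon.
Rule 2 (degemination): no segment meets the environment; /nubabkiulaiduzon/ is unchanged.
Rule 3 (stop-cluster a-epenthesis): /b/ and /k/ form a stop–stop cluster, so [a] is inserted between them. /nubabkiulaiduzon/ → nubabakiulaiduzon.
Rule 4 (final a-epenthesis): the form ends in the consonant /n/, so [a] is inserted word-finally. /nubabakiulaiduzon/ → nubabakiulaiduzona.

nubabakiulaiduzona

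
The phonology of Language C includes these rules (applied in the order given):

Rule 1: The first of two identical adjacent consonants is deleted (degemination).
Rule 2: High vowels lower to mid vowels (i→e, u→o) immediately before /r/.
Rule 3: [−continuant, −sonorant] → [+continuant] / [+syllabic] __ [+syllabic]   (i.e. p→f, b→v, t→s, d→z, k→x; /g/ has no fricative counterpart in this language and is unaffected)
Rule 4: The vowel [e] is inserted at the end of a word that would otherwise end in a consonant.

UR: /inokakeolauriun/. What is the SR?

Rule 1 (degemination): no segment meets the environment; /inokakeolauriun/ is unchanged.
Rule 2 (pre-rhotic lowering): /u/ is a high vowel immediately before /r/, so it lowers to [o]. /inokakeolauriun/ → inokakeolaoriun.
Rule 3 (intervocalic spirantization): /k/ is a stop between vowels /o/ and /a/, so it spirantizes to the fricative [x]. /k/ is a stop between vowels /a/ and /e/, so it spirantizes to the fricative [x]. /inokakeolaoriun/ → inoxaxeolaoriun.
Rule 4 (final e-epenthesis): the form ends in the consonant /n/, so [e] is inserted word-finally. /inoxaxeolaoriun/ → inoxaxeolaoriune.

inoxaxeolaoriune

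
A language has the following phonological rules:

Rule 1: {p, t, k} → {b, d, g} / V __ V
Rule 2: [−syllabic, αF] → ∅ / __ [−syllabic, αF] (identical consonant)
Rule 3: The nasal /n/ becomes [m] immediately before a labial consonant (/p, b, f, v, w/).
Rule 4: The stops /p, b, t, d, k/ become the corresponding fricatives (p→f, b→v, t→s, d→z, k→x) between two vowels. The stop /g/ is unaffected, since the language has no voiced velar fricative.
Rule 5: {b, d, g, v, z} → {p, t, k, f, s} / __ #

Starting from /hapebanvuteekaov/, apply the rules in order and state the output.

havevamvuzeegaof

Rule 1 (intervocalic voicing): /p/ is a voiceless stop between vowels /a/ and /e/, so it voices to [b]. /t/ is a voiceless stop between vowels /u/ and /e/, so it voices to [d]. /k/ is a voiceless stop between vowels /e/ and /a/, so it voices to [g]. /hapebanvuteekaov/ → habebanvudeegaov.
Rule 2 (degemination): no segment meets the environment; /habebanvudeegaov/ is unchanged.
Rule 3 (nasal place assimilation): /n/ precedes the labial consonant /v/, so it assimilates in place to [m]. /habebanvudeegaov/ → habebamvudeegaov.
Rule 4 (intervocalic spirantization): /b/ is a stop between vowels /a/ and /e/, so it spirantizes to the fricative [v]. /b/ is a stop between vowels /e/ and /a/, so it spirantizes to the fricative [v]. /d/ is a stop between vowels /u/ and /e/, so it spirantizes to the fricative [z]. /habebamvudeegaov/ → havevamvuzeegaov.
Rule 5 (final devoicing): /v/ is a voiced obstruent in word-final position, so it devoices to [f]. /havevamvuzeegaov/ → havevamvuzeegaof.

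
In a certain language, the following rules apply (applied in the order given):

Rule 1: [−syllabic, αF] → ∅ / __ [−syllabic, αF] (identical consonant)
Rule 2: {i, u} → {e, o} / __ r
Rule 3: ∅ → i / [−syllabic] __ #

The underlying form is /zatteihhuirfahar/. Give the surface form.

Rule 1 (degemination): /tt/ is a geminate; the first /t/ deletes. /hh/ is a geminate; the first /h/ deletes. /zatteihhuirfahar/ → zateihuirfahar.
Rule 2 (pre-rhotic lowering): /i/ is a high vowel immediately before /r/, so it lowers to [e]. /zateihuirfahar/ → zateihuerfahar.
Rule 3 (final i-epenthesis): the form ends in the consonant /r/, so [i] is inserted word-finally. /zateihuerfahar/ → zateihuerfahari.

zateihuerfahari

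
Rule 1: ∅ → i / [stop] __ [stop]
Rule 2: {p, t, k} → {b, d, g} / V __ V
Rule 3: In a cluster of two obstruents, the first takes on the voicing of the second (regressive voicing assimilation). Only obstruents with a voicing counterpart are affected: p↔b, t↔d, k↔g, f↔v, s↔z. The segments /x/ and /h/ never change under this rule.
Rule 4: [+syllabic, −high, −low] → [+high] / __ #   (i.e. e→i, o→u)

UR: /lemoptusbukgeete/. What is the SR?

Rule 1 (stop-cluster i-epenthesis): /p/ and /t/ form a stop–stop cluster, so [i] is inserted between them. /k/ and /g/ form a stop–stop cluster, so [i] is inserted between them. /lemoptusbukgeete/ → lemopitusbukigeete.
Rule 2 (intervocalic voicing): /p/ is a voiceless stop between vowels /o/ and /i/, so it voices to [b]. /t/ is a voiceless stop between vowels /i/ and /u/, so it voices to [d]. /k/ is a voiceless stop between vowels /u/ and /i/, so it voices to [g]. /t/ is a voiceless stop between vowels /e/ and /e/, so it voices to [d]. /lemopitusbukigeete/ → lemobidusbugigeede.
Rule 3 (regressive voicing assimilation): /s/ precedes the voiced obstruent /b/, so it voices to [z] by assimilation. /lemobidusbugigeede/ → lemobiduzbugigeede.
Rule 4 (final vowel raising): /e/ is a mid vowel in word-final position, so it raises to [i]. /lemobiduzbugigeede/ → lemobiduzbugigeedi.

lemobiduzbugigeedi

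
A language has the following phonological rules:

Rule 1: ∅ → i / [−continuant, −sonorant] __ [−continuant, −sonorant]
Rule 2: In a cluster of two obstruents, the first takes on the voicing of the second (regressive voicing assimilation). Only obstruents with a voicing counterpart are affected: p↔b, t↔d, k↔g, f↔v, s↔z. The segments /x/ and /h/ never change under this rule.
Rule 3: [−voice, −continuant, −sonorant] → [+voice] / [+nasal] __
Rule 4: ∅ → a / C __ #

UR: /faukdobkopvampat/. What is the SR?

faukidobikobvambata

Rule 1 (stop-cluster i-epenthesis): /k/ and /d/ form a stop–stop cluster, so [i] is inserted between them. /b/ and /k/ form a stop–stop cluster, so [i] is inserted between them. /faukdobkopvampat/ → faukidobikopvampat.
Rule 2 (regressive voicing assimilation): /p/ precedes the voiced obstruent /v/, so it voices to [b] by assimilation. /faukidobikopvampat/ → faukidobikobvampat.
Rule 3 (post-nasal voicing): /p/ is a voiceless stop immediately after the nasal /m/, so it voices to [b]. /faukidobikobvampat/ → faukidobikobvambat.
Rule 4 (final a-epenthesis): the form ends in the consonant /t/, so [a] is inserted word-finally. /faukidobikobvambat/ → faukidobikobvambata.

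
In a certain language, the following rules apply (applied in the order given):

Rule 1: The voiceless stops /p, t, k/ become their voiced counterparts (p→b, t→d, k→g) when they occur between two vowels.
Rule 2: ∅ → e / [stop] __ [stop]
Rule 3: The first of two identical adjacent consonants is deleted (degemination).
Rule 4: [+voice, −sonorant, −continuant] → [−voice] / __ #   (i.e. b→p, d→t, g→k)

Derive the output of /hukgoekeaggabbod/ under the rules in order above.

Rule 1 (intervocalic voicing): /k/ is a voiceless stop between vowels /e/ and /e/, so it voices to [g]. /hukgoekeaggabbod/ → hukgoegeaggabbod.
Rule 2 (stop-cluster e-epenthesis): /k/ and /g/ form a stop–stop cluster, so [e] is inserted between them. /g/ and /g/ form a stop–stop cluster, so [e] is inserted between them. /b/ and /b/ form a stop–stop cluster, so [e] is inserted between them. /hukgoegeaggabbod/ → hukegoegeagegabebod.
Rule 3 (degemination): no segment meets the environment; /hukegoegeagegabebod/ is unchanged.
Rule 4 (final devoicing): /d/ is a voiced stop in word-final position, so it devoices to [t]. /hukegoegeagegabebod/ → hukegoegeagegabebot.

hukegoegeagegabebot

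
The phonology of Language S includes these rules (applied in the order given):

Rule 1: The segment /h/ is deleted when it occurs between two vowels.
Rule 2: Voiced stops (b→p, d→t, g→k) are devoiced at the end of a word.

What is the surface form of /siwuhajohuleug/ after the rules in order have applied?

Rule 1 (intervocalic h-deletion): /h/ occurs between vowels /u/ and /a/, so it deletes. /h/ occurs between vowels /o/ and /u/, so it deletes. /siwuhajohuleug/ → siwuajouleug.
Rule 2 (final devoicing): /g/ is a voiced stop in word-final position, so it devoices to [k]. /siwuajouleug/ → siwuajouleuk.

siwuajouleuk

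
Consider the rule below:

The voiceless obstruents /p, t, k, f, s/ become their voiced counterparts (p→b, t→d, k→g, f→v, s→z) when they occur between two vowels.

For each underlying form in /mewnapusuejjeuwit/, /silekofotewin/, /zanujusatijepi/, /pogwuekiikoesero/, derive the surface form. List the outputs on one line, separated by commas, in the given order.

mewnabuzuejjeuwit, silegovodewin, zanujuzadijebi, pogwuegiigoezero

/mewnapusuejjeuwit/: /p/ is a voiceless obstruent between vowels /a/ and /u/, so it voices to [b]. /s/ is a voiceless obstruent between vowels /u/ and /u/, so it voices to [z]. → [mewnabuzuejjeuwit].
/silekofotewin/: /k/ is a voiceless obstruent between vowels /e/ and /o/, so it voices to [g]. /f/ is a voiceless obstruent between vowels /o/ and /o/, so it voices to [v]. /t/ is a voiceless obstruent between vowels /o/ and /e/, so it voices to [d]. → [silegovodewin].
/zanujusatijepi/: /s/ is a voiceless obstruent between vowels /u/ and /a/, so it voices to [z]. /t/ is a voiceless obstruent between vowels /a/ and /i/, so it voices to [d]. /p/ is a voiceless obstruent between vowels /e/ and /i/, so it voices to [b]. → [zanujuzadijebi].
/pogwuekiikoesero/: /k/ is a voiceless obstruent between vowels /e/ and /i/, so it voices to [g]. /k/ is a voiceless obstruent between vowels /i/ and /o/, so it voices to [g]. /s/ is a voiceless obstruent between vowels /e/ and /e/, so it voices to [z]. → [pogwuegiigoezero].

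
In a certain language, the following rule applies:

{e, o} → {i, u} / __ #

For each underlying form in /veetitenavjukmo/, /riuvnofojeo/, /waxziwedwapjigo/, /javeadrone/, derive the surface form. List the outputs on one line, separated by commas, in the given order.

/veetitenavjukmo/: /o/ is a mid vowel in word-final position, so it raises to [u]. → [veetitenavjukmu].
/riuvnofojeo/: /o/ is a mid vowel in word-final position, so it raises to [u]. → [riuvnofojeu].
/waxziwedwapjigo/: /o/ is a mid vowel in word-final position, so it raises to [u]. → [waxziwedwapjigu].
/javeadrone/: /e/ is a mid vowel in word-final position, so it raises to [i]. → [javeadroni].

veetitenavjukmu, riuvnofojeu, waxziwedwapjigu, javeadroni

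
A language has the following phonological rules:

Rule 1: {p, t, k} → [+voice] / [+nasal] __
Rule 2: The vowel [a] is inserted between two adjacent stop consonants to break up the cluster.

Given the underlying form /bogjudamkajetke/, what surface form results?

Rule 1 (post-nasal voicing): /k/ is a voiceless stop immediately after the nasal /m/, so it voices to [g]. /bogjudamkajetke/ → bogjudamgajetke.
Rule 2 (stop-cluster a-epenthesis): /t/ and /k/ form a stop–stop cluster, so [a] is inserted between them. /bogjudamgajetke/ → bogjudamgajetake.

bogjudamgajetake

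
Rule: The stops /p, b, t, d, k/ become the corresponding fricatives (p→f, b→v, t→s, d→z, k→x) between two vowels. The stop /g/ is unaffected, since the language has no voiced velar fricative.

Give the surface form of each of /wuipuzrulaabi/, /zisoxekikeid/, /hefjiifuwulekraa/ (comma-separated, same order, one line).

/wuipuzrulaabi/: /p/ is a stop between vowels /i/ and /u/, so it spirantizes to the fricative [f]. /b/ is a stop between vowels /a/ and /i/, so it spirantizes to the fricative [v]. → [wuifuzrulaavi].
/zisoxekikeid/: /k/ is a stop between vowels /e/ and /i/, so it spirantizes to the fricative [x]. /k/ is a stop between vowels /i/ and /e/, so it spirantizes to the fricative [x]. → [zisoxexixeid].
/hefjiifuwulekraa/: the rule's environment is not met; surfaces unchanged as [hefjiifuwulekraa].

wuifuzrulaavi, zisoxexixeid, hefjiifuwulekraa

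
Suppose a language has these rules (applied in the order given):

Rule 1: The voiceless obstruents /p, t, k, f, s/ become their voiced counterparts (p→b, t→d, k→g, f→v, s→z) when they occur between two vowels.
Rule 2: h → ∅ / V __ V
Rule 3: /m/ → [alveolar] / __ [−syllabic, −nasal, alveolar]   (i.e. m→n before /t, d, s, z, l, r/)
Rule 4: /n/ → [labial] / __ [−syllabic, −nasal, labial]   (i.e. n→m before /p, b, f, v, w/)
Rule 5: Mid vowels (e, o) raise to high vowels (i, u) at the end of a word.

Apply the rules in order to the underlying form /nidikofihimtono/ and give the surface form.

nidigoviintonu

Rule 1 (intervocalic voicing): /k/ is a voiceless obstruent between vowels /i/ and /o/, so it voices to [g]. /f/ is a voiceless obstruent between vowels /o/ and /i/, so it voices to [v]. /nidikofihimtono/ → nidigovihimtono.
Rule 2 (intervocalic h-deletion): /h/ occurs between vowels /i/ and /i/, so it deletes. /nidigovihimtono/ → nidigoviimtono.
Rule 3 (nasal place assimilation): /m/ precedes the alveolar consonant /t/, so it assimilates in place to [n]. /nidigoviimtono/ → nidigoviintono.
Rule 4 (nasal place assimilation): no segment meets the environment; /nidigoviintono/ is unchanged.
Rule 5 (final vowel raising): /o/ is a mid vowel in word-final position, so it raises to [u]. /nidigoviintono/ → nidigoviintonu.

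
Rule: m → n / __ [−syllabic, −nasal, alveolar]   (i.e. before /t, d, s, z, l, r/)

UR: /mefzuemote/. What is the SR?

mefzuemote

No segment of /mefzuemote/ meets the structural description of the rule, so the form surfaces unchanged.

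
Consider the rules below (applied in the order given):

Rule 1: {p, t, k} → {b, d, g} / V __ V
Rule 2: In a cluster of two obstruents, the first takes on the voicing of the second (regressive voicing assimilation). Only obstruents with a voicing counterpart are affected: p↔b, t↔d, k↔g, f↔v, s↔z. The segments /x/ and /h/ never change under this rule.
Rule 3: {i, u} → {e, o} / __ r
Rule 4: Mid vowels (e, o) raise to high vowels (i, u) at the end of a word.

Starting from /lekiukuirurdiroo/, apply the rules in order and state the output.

legiuguerorderou

Rule 1 (intervocalic voicing): /k/ is a voiceless stop between vowels /e/ and /i/, so it voices to [g]. /k/ is a voiceless stop between vowels /u/ and /u/, so it voices to [g]. /lekiukuirurdiroo/ → legiuguirurdiroo.
Rule 2 (regressive voicing assimilation): no segment meets the environment; /legiuguirurdiroo/ is unchanged.
Rule 3 (pre-rhotic lowering): /i/ is a high vowel immediately before /r/, so it lowers to [e]. /u/ is a high vowel immediately before /r/, so it lowers to [o]. /i/ is a high vowel immediately before /r/, so it lowers to [e]. /legiuguirurdiroo/ → legiuguerorderoo.
Rule 4 (final vowel raising): /o/ is a mid vowel in word-final position, so it raises to [u]. /legiuguerorderoo/ → legiuguerorderou.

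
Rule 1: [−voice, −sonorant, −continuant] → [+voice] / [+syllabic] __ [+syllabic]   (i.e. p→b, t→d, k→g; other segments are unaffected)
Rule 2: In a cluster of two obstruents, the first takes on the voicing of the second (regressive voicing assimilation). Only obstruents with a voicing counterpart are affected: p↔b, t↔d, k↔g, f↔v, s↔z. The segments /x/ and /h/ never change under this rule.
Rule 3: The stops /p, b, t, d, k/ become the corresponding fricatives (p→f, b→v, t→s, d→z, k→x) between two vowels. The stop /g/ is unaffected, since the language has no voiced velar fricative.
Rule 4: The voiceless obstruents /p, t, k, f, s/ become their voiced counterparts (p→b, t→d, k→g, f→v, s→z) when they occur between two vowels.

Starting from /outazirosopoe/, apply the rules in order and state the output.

ouzazirozovoe

Rule 1 (intervocalic voicing): /t/ is a voiceless stop between vowels /u/ and /a/, so it voices to [d]. /p/ is a voiceless stop between vowels /o/ and /o/, so it voices to [b]. /outazirosopoe/ → oudazirosoboe.
Rule 2 (regressive voicing assimilation): no segment meets the environment; /oudazirosoboe/ is unchanged.
Rule 3 (intervocalic spirantization): /d/ is a stop between vowels /u/ and /a/, so it spirantizes to the fricative [z]. /b/ is a stop between vowels /o/ and /o/, so it spirantizes to the fricative [v]. /oudazirosoboe/ → ouzazirosovoe.
Rule 4 (intervocalic voicing): /s/ is a voiceless obstruent between vowels /o/ and /o/, so it voices to [z]. /ouzazirosovoe/ → ouzazirozovoe.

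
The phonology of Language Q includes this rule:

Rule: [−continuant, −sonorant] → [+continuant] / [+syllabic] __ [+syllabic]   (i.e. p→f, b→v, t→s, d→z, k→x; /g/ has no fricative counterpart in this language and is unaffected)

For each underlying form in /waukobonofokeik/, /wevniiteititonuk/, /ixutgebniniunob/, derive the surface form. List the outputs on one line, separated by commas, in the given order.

/waukobonofokeik/: /k/ is a stop between vowels /u/ and /o/, so it spirantizes to the fricative [x]. /b/ is a stop between vowels /o/ and /o/, so it spirantizes to the fricative [v]. /k/ is a stop between vowels /o/ and /e/, so it spirantizes to the fricative [x]. → [wauxovonofoxeik].
/wevniiteititonuk/: /t/ is a stop between vowels /i/ and /e/, so it spirantizes to the fricative [s]. /t/ is a stop between vowels /i/ and /i/, so it spirantizes to the fricative [s]. /t/ is a stop between vowels /i/ and /o/, so it spirantizes to the fricative [s]. → [wevniiseisisonuk].
/ixutgebniniunob/: the rule's environment is not met; surfaces unchanged as [ixutgebniniunob].

wauxovonofoxeik, wevniiseisisonuk, ixutgebniniunob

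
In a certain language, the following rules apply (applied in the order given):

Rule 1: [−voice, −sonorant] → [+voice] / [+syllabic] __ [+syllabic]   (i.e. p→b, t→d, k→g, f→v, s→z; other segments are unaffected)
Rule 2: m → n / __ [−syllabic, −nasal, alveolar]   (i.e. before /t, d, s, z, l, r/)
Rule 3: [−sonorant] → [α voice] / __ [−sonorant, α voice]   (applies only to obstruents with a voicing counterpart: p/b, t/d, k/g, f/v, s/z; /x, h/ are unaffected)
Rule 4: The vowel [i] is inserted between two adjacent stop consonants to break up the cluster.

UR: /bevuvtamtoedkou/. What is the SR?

bevuftantoetikou

Rule 1 (intervocalic voicing): no segment meets the environment; /bevuvtamtoedkou/ is unchanged.
Rule 2 (nasal place assimilation): /m/ precedes the alveolar consonant /t/, so it assimilates in place to [n]. /bevuvtamtoedkou/ → bevuvtantoedkou.
Rule 3 (regressive voicing assimilation): /v/ precedes the voiceless obstruent /t/, so it devoices to [f] by assimilation. /d/ precedes the voiceless obstruent /k/, so it devoices to [t] by assimilation. /bevuvtantoedkou/ → bevuftantoetkou.
Rule 4 (stop-cluster i-epenthesis): /t/ and /k/ form a stop–stop cluster, so [i] is inserted between them. /bevuftantoetkou/ → bevuftantoetikou.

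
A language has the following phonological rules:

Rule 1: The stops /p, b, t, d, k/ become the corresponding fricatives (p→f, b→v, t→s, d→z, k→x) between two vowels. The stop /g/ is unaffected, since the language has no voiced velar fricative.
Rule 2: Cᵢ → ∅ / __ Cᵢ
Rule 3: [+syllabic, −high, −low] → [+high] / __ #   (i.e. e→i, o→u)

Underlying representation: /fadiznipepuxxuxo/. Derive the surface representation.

Rule 1 (intervocalic spirantization): /d/ is a stop between vowels /a/ and /i/, so it spirantizes to the fricative [z]. /p/ is a stop between vowels /i/ and /e/, so it spirantizes to the fricative [f]. /p/ is a stop between vowels /e/ and /u/, so it spirantizes to the fricative [f]. /fadiznipepuxxuxo/ → faziznifefuxxuxo.
Rule 2 (degemination): /xx/ is a geminate; the first /x/ deletes. /faziznifefuxxuxo/ → faziznifefuxuxo.
Rule 3 (final vowel raising): /o/ is a mid vowel in word-final position, so it raises to [u]. /faziznifefuxuxo/ → faziznifefuxuxu.

faziznifefuxuxu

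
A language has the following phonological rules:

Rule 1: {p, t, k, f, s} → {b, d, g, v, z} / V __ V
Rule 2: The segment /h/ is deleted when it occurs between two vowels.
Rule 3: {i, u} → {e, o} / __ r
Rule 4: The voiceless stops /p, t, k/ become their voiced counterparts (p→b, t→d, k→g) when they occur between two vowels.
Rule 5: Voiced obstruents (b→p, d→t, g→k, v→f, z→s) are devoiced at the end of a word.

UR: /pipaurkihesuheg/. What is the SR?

Rule 1 (intervocalic voicing): /p/ is a voiceless obstruent between vowels /i/ and /a/, so it voices to [b]. /s/ is a voiceless obstruent between vowels /e/ and /u/, so it voices to [z]. /pipaurkihesuheg/ → pibaurkihezuheg.
Rule 2 (intervocalic h-deletion): /h/ occurs between vowels /i/ and /e/, so it deletes. /h/ occurs between vowels /u/ and /e/, so it deletes. /pibaurkihezuheg/ → pibaurkiezueg.
Rule 3 (pre-rhotic lowering): /u/ is a high vowel immediately before /r/, so it lowers to [o]. /pibaurkiezueg/ → pibaorkiezueg.
Rule 4 (intervocalic voicing): no segment meets the environment; /pibaorkiezueg/ is unchanged.
Rule 5 (final devoicing): /g/ is a voiced obstruent in word-final position, so it devoices to [k]. /pibaorkiezueg/ → pibaorkiezuek.

pibaorkiezuek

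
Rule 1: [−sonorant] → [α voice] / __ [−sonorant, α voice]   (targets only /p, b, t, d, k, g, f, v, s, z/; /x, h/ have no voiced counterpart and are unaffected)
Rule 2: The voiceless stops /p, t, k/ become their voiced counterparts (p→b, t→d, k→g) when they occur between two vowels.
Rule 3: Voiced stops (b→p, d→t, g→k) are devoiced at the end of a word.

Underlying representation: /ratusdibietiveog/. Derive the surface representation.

Rule 1 (regressive voicing assimilation): /s/ precedes the voiced obstruent /d/, so it voices to [z] by assimilation. /ratusdibietiveog/ → ratuzdibietiveog.
Rule 2 (intervocalic voicing): /t/ is a voiceless stop between vowels /a/ and /u/, so it voices to [d]. /t/ is a voiceless stop between vowels /e/ and /i/, so it voices to [d]. /ratuzdibietiveog/ → raduzdibiediveog.
Rule 3 (final devoicing): /g/ is a voiced stop in word-final position, so it devoices to [k]. /raduzdibiediveog/ → raduzdibiediveok.

raduzdibiediveok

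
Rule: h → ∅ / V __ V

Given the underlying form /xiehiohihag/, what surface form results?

xieioiag

/h/ occurs between vowels /e/ and /i/, so it deletes.
/h/ occurs between vowels /o/ and /i/, so it deletes.
/h/ occurs between vowels /i/ and /a/, so it deletes.
Surface form: [xieioiag].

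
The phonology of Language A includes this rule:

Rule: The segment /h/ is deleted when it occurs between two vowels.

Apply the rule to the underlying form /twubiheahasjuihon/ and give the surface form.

/h/ occurs between vowels /i/ and /e/, so it deletes.
/h/ occurs between vowels /a/ and /a/, so it deletes.
/h/ occurs between vowels /i/ and /o/, so it deletes.
Surface form: [twubieaasjuion].

twubieaasjuion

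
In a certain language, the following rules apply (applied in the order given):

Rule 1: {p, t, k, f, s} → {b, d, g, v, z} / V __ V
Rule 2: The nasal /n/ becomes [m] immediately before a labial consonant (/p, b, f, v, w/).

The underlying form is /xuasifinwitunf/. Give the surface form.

xuazivimwidumf

Rule 1 (intervocalic voicing): /s/ is a voiceless obstruent between vowels /a/ and /i/, so it voices to [z]. /f/ is a voiceless obstruent between vowels /i/ and /i/, so it voices to [v]. /t/ is a voiceless obstruent between vowels /i/ and /u/, so it voices to [d]. /xuasifinwitunf/ → xuazivinwidunf.
Rule 2 (nasal place assimilation): /n/ precedes the labial consonant /w/, so it assimilates in place to [m]. /n/ precedes the labial consonant /f/, so it assimilates in place to [m]. /xuazivinwidunf/ → xuazivimwidumf.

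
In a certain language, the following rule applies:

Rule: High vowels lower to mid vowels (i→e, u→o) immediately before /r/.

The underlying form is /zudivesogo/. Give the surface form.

No segment of /zudivesogo/ meets the structural description of the rule, so the form surfaces unchanged.

zudivesogo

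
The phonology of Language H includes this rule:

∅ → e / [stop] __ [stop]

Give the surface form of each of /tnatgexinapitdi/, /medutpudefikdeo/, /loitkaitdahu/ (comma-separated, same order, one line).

/tnatgexinapitdi/: /t/ and /g/ form a stop–stop cluster, so [e] is inserted between them. /t/ and /d/ form a stop–stop cluster, so [e] is inserted between them. → [tnategexinapitedi].
/medutpudefikdeo/: /t/ and /p/ form a stop–stop cluster, so [e] is inserted between them. /k/ and /d/ form a stop–stop cluster, so [e] is inserted between them. → [medutepudefikedeo].
/loitkaitdahu/: /t/ and /k/ form a stop–stop cluster, so [e] is inserted between them. /t/ and /d/ form a stop–stop cluster, so [e] is inserted between them. → [loitekaitedahu].

tnategexinapitedi, medutepudefikedeo, loitekaitedahu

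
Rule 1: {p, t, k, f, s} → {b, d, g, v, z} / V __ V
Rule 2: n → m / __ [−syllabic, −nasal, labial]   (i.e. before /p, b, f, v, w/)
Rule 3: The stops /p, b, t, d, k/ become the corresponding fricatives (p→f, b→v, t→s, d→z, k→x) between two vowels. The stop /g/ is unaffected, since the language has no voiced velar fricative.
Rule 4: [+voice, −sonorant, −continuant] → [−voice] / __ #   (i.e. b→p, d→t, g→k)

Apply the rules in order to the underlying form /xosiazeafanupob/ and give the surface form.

xoziazeavanuvop

Rule 1 (intervocalic voicing): /s/ is a voiceless obstruent between vowels /o/ and /i/, so it voices to [z]. /f/ is a voiceless obstruent between vowels /a/ and /a/, so it voices to [v]. /p/ is a voiceless obstruent between vowels /u/ and /o/, so it voices to [b]. /xosiazeafanupob/ → xoziazeavanubob.
Rule 2 (nasal place assimilation): no segment meets the environment; /xoziazeavanubob/ is unchanged.
Rule 3 (intervocalic spirantization): /b/ is a stop between vowels /u/ and /o/, so it spirantizes to the fricative [v]. /xoziazeavanubob/ → xoziazeavanuvob.
Rule 4 (final devoicing): /b/ is a voiced stop in word-final position, so it devoices to [p]. /xoziazeavanuvob/ → xoziazeavanuvop.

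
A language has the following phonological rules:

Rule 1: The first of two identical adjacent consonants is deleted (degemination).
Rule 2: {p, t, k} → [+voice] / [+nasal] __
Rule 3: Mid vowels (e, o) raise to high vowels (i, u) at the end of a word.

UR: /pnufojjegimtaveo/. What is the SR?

pnufojegimdaveu

Rule 1 (degemination): /jj/ is a geminate; the first /j/ deletes. /pnufojjegimtaveo/ → pnufojegimtaveo.
Rule 2 (post-nasal voicing): /t/ is a voiceless stop immediately after the nasal /m/, so it voices to [d]. /pnufojegimtaveo/ → pnufojegimdaveo.
Rule 3 (final vowel raising): /o/ is a mid vowel in word-final position, so it raises to [u]. /pnufojegimdaveo/ → pnufojegimdaveu.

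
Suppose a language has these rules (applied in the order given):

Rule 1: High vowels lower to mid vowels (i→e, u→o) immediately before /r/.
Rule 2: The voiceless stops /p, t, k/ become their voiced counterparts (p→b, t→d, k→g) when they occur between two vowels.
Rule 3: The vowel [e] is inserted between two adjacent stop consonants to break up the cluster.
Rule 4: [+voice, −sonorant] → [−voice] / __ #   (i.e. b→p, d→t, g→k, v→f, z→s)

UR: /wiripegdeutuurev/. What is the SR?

weribegedeuduoref

Rule 1 (pre-rhotic lowering): /i/ is a high vowel immediately before /r/, so it lowers to [e]. /u/ is a high vowel immediately before /r/, so it lowers to [o]. /wiripegdeutuurev/ → weripegdeutuorev.
Rule 2 (intervocalic voicing): /p/ is a voiceless stop between vowels /i/ and /e/, so it voices to [b]. /t/ is a voiceless stop between vowels /u/ and /u/, so it voices to [d]. /weripegdeutuorev/ → weribegdeuduorev.
Rule 3 (stop-cluster e-epenthesis): /g/ and /d/ form a stop–stop cluster, so [e] is inserted between them. /weribegdeuduorev/ → weribegedeuduorev.
Rule 4 (final devoicing): /v/ is a voiced obstruent in word-final position, so it devoices to [f]. /weribegedeuduorev/ → weribegedeuduoref.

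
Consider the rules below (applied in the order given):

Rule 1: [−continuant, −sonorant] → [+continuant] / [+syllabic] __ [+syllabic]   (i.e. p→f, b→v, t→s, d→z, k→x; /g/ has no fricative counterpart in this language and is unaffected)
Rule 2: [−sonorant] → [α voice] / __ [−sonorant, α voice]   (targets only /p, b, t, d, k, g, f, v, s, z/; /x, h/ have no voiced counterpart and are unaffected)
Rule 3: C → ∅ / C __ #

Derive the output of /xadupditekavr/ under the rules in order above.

Rule 1 (intervocalic spirantization): /d/ is a stop between vowels /a/ and /u/, so it spirantizes to the fricative [z]. /t/ is a stop between vowels /i/ and /e/, so it spirantizes to the fricative [s]. /k/ is a stop between vowels /e/ and /a/, so it spirantizes to the fricative [x]. /xadupditekavr/ → xazupdisexavr.
Rule 2 (regressive voicing assimilation): /p/ precedes the voiced obstruent /d/, so it voices to [b] by assimilation. /xazupdisexavr/ → xazubdisexavr.
Rule 3 (final cluster simplification): /r/ is the second consonant of a word-final cluster /vr/, so it deletes. /xazubdisexavr/ → xazubdisexav.

xazubdisexav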